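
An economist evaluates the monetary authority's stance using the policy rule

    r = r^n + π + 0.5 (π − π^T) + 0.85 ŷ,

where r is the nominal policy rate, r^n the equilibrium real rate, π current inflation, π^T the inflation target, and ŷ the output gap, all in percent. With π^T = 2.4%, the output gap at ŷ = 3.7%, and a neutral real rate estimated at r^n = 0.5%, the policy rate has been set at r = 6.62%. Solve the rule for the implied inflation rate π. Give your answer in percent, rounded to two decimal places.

Collecting π: r = r^n + (1 + 0.5) π − 0.5 π^T + 0.85 ŷ
1.5 π = 6.62 − 0.5 + 0.5 × 2.4 − 0.85 × 3.7 = 4.175
π = 4.175 / 1.5 = 2.78

2.78%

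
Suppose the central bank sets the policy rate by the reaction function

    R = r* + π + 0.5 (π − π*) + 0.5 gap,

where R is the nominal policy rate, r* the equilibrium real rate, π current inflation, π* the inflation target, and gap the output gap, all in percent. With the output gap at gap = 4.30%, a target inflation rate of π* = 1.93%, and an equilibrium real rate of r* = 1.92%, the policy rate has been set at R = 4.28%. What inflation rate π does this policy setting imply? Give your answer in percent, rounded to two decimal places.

0.78%

Collecting π: R = r* + (1 + 0.5) π − 0.5 π* + 0.5 gap
1.5 π = 4.28 − 1.92 + 0.5 × 1.93 − 0.5 × 4.30 = 1.175
π = 1.175 / 1.5 = 0.78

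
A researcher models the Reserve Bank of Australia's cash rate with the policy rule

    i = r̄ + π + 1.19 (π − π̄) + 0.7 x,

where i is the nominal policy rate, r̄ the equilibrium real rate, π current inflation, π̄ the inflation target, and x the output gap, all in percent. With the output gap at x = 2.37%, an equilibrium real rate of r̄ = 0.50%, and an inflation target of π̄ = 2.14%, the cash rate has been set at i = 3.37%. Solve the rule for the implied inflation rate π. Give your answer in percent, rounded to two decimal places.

Collecting π: i = r̄ + (1 + 1.19) π − 1.19 π̄ + 0.7 x
2.19 π = 3.37 − 0.50 + 1.19 × 2.14 − 0.7 × 2.37 = 3.7576
π = 3.7576 / 2.19 = 1.72

1.72%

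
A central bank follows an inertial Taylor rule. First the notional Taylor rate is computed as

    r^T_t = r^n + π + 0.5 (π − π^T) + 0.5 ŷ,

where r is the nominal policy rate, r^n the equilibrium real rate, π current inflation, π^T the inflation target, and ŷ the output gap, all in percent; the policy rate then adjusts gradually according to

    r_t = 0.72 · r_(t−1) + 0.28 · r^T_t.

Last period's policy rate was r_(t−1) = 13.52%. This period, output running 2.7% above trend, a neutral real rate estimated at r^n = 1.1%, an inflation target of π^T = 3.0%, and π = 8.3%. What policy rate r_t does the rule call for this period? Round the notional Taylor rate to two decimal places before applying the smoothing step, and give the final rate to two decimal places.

Output 2.7% above potential → ŷ = 2.7.
r^T_t = 1.1 + 8.3 + 0.5 × (8.3 − 3.0) + 0.5 × 2.7
   = 1.1 + 8.3 + 2.65 + 1.35 = 13.40
r_t = 0.72 × 13.52 + 0.28 × 13.40 = 9.7344 + 3.752 = 13.49

13.49%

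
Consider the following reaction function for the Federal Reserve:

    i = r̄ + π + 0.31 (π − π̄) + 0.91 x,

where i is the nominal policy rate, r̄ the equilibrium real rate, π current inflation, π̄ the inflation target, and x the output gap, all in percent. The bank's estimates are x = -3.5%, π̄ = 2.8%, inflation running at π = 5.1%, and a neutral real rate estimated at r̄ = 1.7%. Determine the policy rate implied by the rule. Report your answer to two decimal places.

i = 1.7 + 5.1 + 0.31 × (5.1 − 2.8) + 0.91 × (-3.5)
   = 1.7 + 5.1 + 0.713 − 3.185 = 4.33

4.33%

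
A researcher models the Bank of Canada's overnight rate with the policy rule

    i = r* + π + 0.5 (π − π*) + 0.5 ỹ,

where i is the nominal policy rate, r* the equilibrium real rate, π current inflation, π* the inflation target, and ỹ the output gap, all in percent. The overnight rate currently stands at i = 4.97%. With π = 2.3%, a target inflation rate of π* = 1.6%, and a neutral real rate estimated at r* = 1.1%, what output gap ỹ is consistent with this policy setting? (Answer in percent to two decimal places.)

0.5 ỹ = 4.97 − 1.1 − 2.3 − 0.5 × (2.3 − 1.6) = 1.22
ỹ = 1.22 / 0.5 = 2.44

2.44%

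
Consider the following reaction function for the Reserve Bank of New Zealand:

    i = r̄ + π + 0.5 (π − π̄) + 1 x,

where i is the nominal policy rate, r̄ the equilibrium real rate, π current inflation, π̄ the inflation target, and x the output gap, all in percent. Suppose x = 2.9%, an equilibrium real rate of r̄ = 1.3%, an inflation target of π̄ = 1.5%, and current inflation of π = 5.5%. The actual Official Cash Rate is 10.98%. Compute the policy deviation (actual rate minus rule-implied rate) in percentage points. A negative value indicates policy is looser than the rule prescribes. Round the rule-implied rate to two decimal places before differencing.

-0.72 pp

i = 1.3 + 5.5 + 0.5 × (5.5 − 1.5) + 1 × 2.9
   = 1.3 + 5.5 + 2 + 2.9 = 11.70
Deviation = 10.98 − 11.70 = -0.72 pp.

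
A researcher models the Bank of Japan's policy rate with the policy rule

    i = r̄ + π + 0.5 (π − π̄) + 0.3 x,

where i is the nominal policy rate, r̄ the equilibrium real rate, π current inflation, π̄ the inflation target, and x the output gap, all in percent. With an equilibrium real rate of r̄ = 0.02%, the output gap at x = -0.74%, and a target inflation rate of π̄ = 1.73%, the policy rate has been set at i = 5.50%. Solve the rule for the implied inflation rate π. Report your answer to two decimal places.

4.38%

Collecting π: i = r̄ + (1 + 0.5) π − 0.5 π̄ + 0.3 x
1.5 π = 5.50 − 0.02 + 0.5 × 1.73 − 0.3 × (-0.74) = 6.567
π = 6.567 / 1.5 = 4.38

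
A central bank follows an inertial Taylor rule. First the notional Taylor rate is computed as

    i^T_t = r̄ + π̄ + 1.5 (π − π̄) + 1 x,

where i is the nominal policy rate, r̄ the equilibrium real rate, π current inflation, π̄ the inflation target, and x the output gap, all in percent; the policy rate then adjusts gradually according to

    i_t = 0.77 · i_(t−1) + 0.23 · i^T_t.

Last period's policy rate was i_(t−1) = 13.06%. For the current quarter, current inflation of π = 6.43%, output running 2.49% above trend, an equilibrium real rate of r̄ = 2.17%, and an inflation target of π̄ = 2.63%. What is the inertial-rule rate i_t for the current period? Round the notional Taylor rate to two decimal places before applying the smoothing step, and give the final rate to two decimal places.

Output 2.49% above potential → x = 2.49.
i^T_t = 2.17 + 2.63 + 1.5 × (6.43 − 2.63) + 1 × 2.49
   = 2.17 + 2.63 + 5.7 + 2.49 = 12.99
i_t = 0.77 × 13.06 + 0.23 × 12.99 = 10.0562 + 2.9877 = 13.04

13.04%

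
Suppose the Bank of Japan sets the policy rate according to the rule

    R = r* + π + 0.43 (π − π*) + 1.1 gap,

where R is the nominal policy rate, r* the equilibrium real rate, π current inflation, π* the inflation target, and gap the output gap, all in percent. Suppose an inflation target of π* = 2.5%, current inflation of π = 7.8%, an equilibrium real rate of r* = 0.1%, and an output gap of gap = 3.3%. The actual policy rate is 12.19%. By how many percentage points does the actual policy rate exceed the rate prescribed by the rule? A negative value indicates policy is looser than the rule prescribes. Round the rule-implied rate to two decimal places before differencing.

-1.62 pp

R = 0.1 + 7.8 + 0.43 × (7.8 − 2.5) + 1.1 × 3.3
   = 0.1 + 7.8 + 2.279 + 3.63 = 13.81
Deviation = 12.19 − 13.81 = -1.62 pp.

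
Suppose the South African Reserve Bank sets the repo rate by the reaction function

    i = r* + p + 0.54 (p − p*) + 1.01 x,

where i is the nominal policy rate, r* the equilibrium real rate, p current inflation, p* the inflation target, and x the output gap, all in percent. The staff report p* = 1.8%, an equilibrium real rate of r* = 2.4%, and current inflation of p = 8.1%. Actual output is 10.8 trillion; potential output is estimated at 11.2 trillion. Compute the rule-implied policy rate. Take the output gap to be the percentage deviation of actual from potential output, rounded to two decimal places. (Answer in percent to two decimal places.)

10.30%

Output gap = 100 × (10.8 − 11.2) / 11.2 = -3.57%.
i = 2.40 + 8.10 + 0.54 × (8.10 − 1.80) + 1.01 × (-3.57)
   = 2.40 + 8.1 + 3.402 − 3.6057 = 10.30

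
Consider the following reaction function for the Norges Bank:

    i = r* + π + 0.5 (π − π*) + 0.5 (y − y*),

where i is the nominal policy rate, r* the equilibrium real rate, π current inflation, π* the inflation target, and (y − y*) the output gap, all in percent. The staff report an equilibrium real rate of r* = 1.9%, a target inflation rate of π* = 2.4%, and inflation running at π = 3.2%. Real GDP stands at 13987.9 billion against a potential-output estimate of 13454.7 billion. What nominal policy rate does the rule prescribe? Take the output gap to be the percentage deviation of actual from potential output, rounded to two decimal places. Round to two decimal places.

7.48%

Output gap = 100 × (13987.9 − 13454.7) / 13454.7 = 3.96%.
i = 1.90 + 3.20 + 0.5 × (3.20 − 2.40) + 0.5 × 3.96
   = 1.90 + 3.2 + 0.4 + 1.98 = 7.48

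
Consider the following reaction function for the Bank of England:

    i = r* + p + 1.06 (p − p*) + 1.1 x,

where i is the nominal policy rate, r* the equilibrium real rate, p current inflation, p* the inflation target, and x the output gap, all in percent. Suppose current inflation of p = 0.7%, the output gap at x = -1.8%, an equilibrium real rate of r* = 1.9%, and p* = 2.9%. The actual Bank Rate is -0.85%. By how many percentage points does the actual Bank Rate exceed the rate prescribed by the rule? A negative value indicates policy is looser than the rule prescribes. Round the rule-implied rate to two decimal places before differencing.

0.86 pp

i = 1.9 + 0.7 + 1.06 × (0.7 − 2.9) + 1.1 × (-1.8)
   = 1.9 + 0.7 − 2.332 − 1.98 = -1.71
Deviation = -0.85 − (-1.71) = 0.86 pp.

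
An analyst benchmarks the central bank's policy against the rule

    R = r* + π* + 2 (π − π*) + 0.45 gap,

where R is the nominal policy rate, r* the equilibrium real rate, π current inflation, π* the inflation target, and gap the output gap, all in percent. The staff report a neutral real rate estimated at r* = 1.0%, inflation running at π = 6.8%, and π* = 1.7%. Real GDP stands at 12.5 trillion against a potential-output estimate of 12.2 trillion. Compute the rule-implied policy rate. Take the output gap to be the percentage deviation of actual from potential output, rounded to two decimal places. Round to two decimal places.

Output gap = 100 × (12.5 − 12.2) / 12.2 = 2.46%.
R = 1.00 + 1.70 + 2 × (6.80 − 1.70) + 0.45 × 2.46
   = 1.00 + 1.7 + 10.2 + 1.107 = 14.01

14.01%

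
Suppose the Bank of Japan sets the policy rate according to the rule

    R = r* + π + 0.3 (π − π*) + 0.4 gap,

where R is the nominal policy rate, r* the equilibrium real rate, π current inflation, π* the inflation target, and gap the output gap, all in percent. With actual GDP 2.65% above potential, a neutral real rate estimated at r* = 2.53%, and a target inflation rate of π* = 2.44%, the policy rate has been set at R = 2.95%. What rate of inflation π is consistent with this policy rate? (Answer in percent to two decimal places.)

0.07%

Output 2.65% above potential → gap = 2.65.
Collecting π: R = r* + (1 + 0.3) π − 0.3 π* + 0.4 gap
1.3 π = 2.95 − 2.53 + 0.3 × 2.44 − 0.4 × 2.65 = 0.092
π = 0.092 / 1.3 = 0.07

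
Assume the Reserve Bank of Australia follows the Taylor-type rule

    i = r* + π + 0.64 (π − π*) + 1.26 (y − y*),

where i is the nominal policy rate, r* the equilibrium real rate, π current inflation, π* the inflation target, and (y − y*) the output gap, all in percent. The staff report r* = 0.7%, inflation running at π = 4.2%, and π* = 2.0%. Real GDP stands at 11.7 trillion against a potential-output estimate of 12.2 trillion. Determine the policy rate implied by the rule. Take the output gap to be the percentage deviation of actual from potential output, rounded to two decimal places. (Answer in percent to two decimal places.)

Output gap = 100 × (11.7 − 12.2) / 12.2 = -4.10%.
i = 0.70 + 4.20 + 0.64 × (4.20 − 2.00) + 1.26 × (-4.10)
   = 0.70 + 4.2 + 1.408 − 5.166 = 1.14

1.14%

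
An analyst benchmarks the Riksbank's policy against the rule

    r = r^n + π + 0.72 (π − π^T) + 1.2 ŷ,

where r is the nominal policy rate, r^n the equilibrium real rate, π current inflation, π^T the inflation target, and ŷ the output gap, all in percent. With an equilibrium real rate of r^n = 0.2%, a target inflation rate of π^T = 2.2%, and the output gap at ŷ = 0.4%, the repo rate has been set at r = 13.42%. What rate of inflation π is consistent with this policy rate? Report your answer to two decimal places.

8.33%

Collecting π: r = r^n + (1 + 0.72) π − 0.72 π^T + 1.2 ŷ
1.72 π = 13.42 − 0.2 + 0.72 × 2.2 − 1.2 × 0.4 = 14.324
π = 14.324 / 1.72 = 8.33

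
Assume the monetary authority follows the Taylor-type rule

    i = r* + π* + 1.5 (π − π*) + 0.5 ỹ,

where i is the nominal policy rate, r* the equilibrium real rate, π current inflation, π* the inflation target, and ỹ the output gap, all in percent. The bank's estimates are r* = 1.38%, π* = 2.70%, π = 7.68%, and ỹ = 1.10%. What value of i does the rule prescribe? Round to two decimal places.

i = 1.38 + 2.70 + 1.5 × (7.68 − 2.70) + 0.5 × 1.10
   = 1.38 + 2.7 + 7.47 + 0.55 = 12.10

12.10%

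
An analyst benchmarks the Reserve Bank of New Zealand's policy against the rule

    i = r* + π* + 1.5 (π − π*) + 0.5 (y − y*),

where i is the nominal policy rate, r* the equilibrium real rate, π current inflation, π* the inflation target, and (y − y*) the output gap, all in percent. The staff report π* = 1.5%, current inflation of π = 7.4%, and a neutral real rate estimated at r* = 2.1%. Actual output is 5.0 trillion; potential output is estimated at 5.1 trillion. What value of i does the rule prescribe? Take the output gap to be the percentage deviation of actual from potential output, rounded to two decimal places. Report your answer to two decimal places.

Output gap = 100 × (5.0 − 5.1) / 5.1 = -1.96%.
i = 2.10 + 1.50 + 1.5 × (7.40 − 1.50) + 0.5 × (-1.96)
   = 2.10 + 1.5 + 8.85 − 0.98 = 11.47

11.47%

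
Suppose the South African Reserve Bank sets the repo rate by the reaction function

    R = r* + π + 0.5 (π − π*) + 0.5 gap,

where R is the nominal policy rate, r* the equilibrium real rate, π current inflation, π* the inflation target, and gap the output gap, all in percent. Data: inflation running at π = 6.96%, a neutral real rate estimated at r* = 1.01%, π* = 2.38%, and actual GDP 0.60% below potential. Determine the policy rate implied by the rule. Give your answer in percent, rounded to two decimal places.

Output 0.60% below potential → gap = -0.60.
R = 1.01 + 6.96 + 0.5 × (6.96 − 2.38) + 0.5 × (-0.60)
   = 1.01 + 6.96 + 2.29 − 0.3 = 9.96

9.96%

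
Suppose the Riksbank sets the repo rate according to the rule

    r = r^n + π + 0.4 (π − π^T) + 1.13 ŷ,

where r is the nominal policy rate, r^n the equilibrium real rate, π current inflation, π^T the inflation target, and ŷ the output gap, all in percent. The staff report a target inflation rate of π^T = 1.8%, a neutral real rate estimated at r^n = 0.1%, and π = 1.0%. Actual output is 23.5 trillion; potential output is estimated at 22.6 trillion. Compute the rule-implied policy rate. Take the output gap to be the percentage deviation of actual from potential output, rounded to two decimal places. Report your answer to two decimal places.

Output gap = 100 × (23.5 − 22.6) / 22.6 = 3.98%.
r = 0.10 + 1.00 + 0.4 × (1.00 − 1.80) + 1.13 × 3.98
   = 0.10 + 1 − 0.32 + 4.4974 = 5.28

5.28%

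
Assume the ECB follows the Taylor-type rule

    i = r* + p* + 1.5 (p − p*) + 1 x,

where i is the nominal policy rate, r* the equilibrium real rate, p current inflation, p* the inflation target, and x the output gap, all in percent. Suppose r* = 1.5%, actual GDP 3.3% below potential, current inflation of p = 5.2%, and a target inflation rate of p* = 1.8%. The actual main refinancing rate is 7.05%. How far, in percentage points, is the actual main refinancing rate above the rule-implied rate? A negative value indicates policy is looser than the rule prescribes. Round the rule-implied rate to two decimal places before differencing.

Output 3.3% below potential → x = -3.3.
i = 1.5 + 1.8 + 1.5 × (5.2 − 1.8) + 1 × (-3.3)
   = 1.5 + 1.8 + 5.1 − 3.3 = 5.10
Deviation = 7.05 − 5.10 = 1.95 pp.

1.95 pp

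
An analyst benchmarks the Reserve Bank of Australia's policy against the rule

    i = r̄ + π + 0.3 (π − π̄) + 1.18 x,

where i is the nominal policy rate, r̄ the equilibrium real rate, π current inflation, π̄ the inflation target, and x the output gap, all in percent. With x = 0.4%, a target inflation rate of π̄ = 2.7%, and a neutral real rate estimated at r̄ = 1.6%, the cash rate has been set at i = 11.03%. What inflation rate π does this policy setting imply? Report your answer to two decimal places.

Collecting π: i = r̄ + (1 + 0.3) π − 0.3 π̄ + 1.18 x
1.3 π = 11.03 − 1.6 + 0.3 × 2.7 − 1.18 × 0.4 = 9.768
π = 9.768 / 1.3 = 7.51

7.51%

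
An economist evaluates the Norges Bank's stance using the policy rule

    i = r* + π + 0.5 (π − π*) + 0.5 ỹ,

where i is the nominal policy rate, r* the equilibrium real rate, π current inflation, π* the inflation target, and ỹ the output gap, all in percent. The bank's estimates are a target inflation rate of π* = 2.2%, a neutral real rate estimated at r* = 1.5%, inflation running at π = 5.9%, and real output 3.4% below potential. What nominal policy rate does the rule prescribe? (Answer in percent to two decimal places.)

Output 3.4% below potential → ỹ = -3.4.
i = 1.5 + 5.9 + 0.5 × (5.9 − 2.2) + 0.5 × (-3.4)
   = 1.5 + 5.9 + 1.85 − 1.7 = 7.55

7.55%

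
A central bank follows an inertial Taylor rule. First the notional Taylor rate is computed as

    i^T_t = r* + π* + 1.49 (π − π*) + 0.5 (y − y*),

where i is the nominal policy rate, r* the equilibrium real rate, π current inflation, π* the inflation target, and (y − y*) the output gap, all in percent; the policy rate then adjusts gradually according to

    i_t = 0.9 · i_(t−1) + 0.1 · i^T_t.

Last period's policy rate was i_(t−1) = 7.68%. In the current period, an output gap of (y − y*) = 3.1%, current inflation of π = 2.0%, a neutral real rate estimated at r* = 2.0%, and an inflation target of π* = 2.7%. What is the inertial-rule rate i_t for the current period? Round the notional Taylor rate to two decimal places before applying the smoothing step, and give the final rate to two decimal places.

i^T_t = 2.0 + 2.7 + 1.49 × (2.0 − 2.7) + 0.5 × 3.1
   = 2.0 + 2.7 − 1.043 + 1.55 = 5.21
i_t = 0.9 × 7.68 + 0.1 × 5.21 = 6.912 + 0.521 = 7.43

7.43%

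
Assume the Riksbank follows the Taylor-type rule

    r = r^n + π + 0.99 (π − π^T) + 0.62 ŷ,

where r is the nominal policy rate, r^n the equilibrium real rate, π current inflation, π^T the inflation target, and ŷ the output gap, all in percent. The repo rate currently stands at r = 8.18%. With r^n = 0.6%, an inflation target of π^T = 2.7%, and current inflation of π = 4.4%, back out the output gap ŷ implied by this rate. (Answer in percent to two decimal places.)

0.62 ŷ = 8.18 − 0.6 − 4.4 − 0.99 × (4.4 − 2.7) = 1.497
ŷ = 1.497 / 0.62 = 2.41

2.41%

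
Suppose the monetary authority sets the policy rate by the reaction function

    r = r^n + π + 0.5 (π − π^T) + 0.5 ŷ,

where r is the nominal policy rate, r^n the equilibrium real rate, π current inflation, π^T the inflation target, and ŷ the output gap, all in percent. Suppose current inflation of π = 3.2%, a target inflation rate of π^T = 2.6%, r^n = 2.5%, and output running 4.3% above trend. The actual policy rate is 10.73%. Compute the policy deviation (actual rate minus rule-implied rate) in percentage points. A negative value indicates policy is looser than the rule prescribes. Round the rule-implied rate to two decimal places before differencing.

2.58 pp

Output 4.3% above potential → ŷ = 4.3.
r = 2.5 + 3.2 + 0.5 × (3.2 − 2.6) + 0.5 × 4.3
   = 2.5 + 3.2 + 0.3 + 2.15 = 8.15
Deviation = 10.73 − 8.15 = 2.58 pp.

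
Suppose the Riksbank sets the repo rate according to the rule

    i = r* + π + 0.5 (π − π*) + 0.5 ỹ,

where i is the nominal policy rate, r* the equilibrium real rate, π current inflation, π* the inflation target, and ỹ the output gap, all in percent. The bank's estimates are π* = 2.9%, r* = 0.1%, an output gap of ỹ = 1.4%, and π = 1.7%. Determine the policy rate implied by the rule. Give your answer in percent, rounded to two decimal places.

i = 0.1 + 1.7 + 0.5 × (1.7 − 2.9) + 0.5 × 1.4
   = 0.1 + 1.7 − 0.6 + 0.7 = 1.90

1.90%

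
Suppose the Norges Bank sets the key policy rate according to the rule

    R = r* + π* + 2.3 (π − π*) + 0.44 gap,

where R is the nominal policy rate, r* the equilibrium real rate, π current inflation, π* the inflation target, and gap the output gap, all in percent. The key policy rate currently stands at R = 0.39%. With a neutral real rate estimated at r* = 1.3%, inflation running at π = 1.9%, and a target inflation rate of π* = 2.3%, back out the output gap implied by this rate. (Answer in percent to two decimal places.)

-5.20%

0.44 gap = 0.39 − 1.3 − 2.3 − 2.3 × (1.9 − 2.3) = -2.29
gap = -2.29 / 0.44 = -5.20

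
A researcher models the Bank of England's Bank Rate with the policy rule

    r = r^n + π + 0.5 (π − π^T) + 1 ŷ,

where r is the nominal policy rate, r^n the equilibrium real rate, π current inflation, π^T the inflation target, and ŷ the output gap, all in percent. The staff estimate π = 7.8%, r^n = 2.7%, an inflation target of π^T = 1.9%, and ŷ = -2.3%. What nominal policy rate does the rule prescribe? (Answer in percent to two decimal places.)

r = 2.7 + 7.8 + 0.5 × (7.8 − 1.9) + 1 × (-2.3)
   = 2.7 + 7.8 + 2.95 − 2.3 = 11.15

11.15%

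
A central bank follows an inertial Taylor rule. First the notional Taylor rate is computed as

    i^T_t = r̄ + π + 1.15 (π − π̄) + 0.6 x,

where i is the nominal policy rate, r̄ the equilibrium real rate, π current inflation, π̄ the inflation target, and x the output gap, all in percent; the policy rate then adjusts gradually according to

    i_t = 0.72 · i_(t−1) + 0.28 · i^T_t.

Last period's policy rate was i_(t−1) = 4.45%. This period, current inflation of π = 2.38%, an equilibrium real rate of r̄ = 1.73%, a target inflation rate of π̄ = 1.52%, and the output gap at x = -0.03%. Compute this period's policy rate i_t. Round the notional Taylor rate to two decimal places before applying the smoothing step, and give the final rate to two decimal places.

i^T_t = 1.73 + 2.38 + 1.15 × (2.38 − 1.52) + 0.6 × (-0.03)
   = 1.73 + 2.38 + 0.989 − 0.018 = 5.08
i_t = 0.72 × 4.45 + 0.28 × 5.08 = 3.204 + 1.4224 = 4.63

4.63%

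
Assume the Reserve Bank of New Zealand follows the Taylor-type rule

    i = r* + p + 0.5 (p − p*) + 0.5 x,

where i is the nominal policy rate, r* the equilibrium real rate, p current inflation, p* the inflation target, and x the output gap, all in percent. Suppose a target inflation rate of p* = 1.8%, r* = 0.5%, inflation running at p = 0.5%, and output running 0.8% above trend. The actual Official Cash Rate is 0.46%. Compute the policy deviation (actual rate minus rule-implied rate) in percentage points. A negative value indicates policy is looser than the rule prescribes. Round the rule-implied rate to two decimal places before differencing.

-0.29 pp

Output 0.8% above potential → x = 0.8.
i = 0.5 + 0.5 + 0.5 × (0.5 − 1.8) + 0.5 × 0.8
   = 0.5 + 0.5 − 0.65 + 0.4 = 0.75
Deviation = 0.46 − 0.75 = -0.29 pp.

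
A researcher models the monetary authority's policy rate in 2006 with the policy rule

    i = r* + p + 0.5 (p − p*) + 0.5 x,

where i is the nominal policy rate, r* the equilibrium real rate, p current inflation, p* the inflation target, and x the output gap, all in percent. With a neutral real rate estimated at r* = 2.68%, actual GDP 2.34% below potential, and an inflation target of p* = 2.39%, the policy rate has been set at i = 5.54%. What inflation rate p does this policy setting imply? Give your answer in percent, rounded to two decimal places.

3.48%

Output 2.34% below potential → x = -2.34.
Collecting p: i = r* + (1 + 0.5) p − 0.5 p* + 0.5 x
1.5 p = 5.54 − 2.68 + 0.5 × 2.39 − 0.5 × (-2.34) = 5.225
p = 5.225 / 1.5 = 3.48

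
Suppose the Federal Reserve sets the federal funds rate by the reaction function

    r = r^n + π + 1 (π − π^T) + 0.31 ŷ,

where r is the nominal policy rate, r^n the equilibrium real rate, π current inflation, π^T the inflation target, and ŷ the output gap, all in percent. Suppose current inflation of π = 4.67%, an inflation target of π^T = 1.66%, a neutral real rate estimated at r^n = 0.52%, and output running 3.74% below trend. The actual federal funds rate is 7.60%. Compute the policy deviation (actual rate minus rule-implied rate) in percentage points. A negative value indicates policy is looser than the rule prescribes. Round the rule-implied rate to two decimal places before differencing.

0.56 pp

Output 3.74% below potential → ŷ = -3.74.
r = 0.52 + 4.67 + 1 × (4.67 − 1.66) + 0.31 × (-3.74)
   = 0.52 + 4.67 + 3.01 − 1.1594 = 7.04
Deviation = 7.60 − 7.04 = 0.56 pp.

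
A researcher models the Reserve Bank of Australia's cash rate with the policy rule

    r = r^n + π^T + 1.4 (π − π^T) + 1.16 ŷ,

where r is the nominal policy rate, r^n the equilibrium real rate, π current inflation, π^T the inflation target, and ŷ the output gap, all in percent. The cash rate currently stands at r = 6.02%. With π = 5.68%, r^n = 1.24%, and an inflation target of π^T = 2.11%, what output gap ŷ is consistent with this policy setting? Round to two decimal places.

-2.01%

1.16 ŷ = 6.02 − 1.24 − 2.11 − 1.4 × (5.68 − 2.11) = -2.328
ŷ = -2.328 / 1.16 = -2.01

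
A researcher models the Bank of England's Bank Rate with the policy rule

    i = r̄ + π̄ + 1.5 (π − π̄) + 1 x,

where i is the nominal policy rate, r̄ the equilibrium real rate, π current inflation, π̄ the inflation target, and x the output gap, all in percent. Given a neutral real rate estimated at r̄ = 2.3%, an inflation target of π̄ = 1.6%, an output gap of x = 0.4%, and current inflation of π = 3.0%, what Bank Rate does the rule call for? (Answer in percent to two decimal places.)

i = 2.3 + 1.6 + 1.5 × (3.0 − 1.6) + 1 × 0.4
   = 2.3 + 1.6 + 2.1 + 0.4 = 6.40

6.40%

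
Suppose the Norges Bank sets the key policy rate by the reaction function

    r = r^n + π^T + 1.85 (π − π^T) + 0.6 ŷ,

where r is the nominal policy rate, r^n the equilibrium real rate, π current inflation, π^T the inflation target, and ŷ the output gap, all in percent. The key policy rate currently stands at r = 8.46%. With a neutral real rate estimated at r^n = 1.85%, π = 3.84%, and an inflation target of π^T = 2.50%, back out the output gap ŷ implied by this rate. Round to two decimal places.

0.6 ŷ = 8.46 − 1.85 − 2.50 − 1.85 × (3.84 − 2.50) = 1.631
ŷ = 1.631 / 0.6 = 2.72

2.72%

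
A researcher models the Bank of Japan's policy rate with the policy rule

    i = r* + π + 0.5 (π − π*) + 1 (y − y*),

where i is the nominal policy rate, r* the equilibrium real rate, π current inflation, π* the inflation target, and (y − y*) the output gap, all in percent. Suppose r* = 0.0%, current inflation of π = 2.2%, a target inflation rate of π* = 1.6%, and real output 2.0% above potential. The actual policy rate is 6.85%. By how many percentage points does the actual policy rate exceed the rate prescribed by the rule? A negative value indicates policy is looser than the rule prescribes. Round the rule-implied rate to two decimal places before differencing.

Output 2.0% above potential → (y − y*) = 2.0.
i = 0.0 + 2.2 + 0.5 × (2.2 − 1.6) + 1 × 2.0
   = 0.0 + 2.2 + 0.3 + 2 = 4.50
Deviation = 6.85 − 4.50 = 2.35 pp.

2.35 pp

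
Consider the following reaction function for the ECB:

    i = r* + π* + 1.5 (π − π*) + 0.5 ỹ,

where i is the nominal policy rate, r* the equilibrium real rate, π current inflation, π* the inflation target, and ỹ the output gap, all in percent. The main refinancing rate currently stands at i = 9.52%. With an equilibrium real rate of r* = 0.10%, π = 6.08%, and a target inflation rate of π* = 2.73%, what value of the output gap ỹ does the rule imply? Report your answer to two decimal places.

0.5 ỹ = 9.52 − 0.10 − 2.73 − 1.5 × (6.08 − 2.73) = 1.665
ỹ = 1.665 / 0.5 = 3.33

3.33%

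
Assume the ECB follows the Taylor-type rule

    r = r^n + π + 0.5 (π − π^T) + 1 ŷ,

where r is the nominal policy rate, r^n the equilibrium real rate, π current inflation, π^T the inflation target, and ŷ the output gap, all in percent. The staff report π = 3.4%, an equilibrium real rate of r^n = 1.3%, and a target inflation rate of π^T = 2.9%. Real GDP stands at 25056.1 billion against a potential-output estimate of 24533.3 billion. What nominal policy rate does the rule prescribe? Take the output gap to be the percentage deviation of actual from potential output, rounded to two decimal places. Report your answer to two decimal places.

Output gap = 100 × (25056.1 − 24533.3) / 24533.3 = 2.13%.
r = 1.30 + 3.40 + 0.5 × (3.40 − 2.90) + 1 × 2.13
   = 1.30 + 3.4 + 0.25 + 2.13 = 7.08

7.08%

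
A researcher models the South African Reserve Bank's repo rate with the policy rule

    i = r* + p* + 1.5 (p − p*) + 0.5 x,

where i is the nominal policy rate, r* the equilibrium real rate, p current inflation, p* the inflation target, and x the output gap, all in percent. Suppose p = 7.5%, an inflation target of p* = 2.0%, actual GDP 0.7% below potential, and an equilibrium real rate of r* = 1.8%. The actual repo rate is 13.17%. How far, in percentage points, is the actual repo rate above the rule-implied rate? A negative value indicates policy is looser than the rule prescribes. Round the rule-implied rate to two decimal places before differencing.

1.47 pp

Output 0.7% below potential → x = -0.7.
i = 1.8 + 2.0 + 1.5 × (7.5 − 2.0) + 0.5 × (-0.7)
   = 1.8 + 2 + 8.25 − 0.35 = 11.70
Deviation = 13.17 − 11.70 = 1.47 pp.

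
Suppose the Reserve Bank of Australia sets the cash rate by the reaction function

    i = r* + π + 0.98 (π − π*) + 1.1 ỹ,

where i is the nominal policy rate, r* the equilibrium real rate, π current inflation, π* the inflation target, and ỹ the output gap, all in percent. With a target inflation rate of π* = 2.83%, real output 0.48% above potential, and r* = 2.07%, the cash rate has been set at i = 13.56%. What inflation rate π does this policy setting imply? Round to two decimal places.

Output 0.48% above potential → ỹ = 0.48.
Collecting π: i = r* + (1 + 0.98) π − 0.98 π* + 1.1 ỹ
1.98 π = 13.56 − 2.07 + 0.98 × 2.83 − 1.1 × 0.48 = 13.7354
π = 13.7354 / 1.98 = 6.94

6.94%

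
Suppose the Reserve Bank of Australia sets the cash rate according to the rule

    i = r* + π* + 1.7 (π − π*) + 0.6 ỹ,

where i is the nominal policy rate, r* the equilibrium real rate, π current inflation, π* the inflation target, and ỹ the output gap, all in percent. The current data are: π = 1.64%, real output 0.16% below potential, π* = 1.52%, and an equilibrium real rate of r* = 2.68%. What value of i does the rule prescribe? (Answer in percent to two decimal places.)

Output 0.16% below potential → ỹ = -0.16.
i = 2.68 + 1.52 + 1.7 × (1.64 − 1.52) + 0.6 × (-0.16)
   = 2.68 + 1.52 + 0.204 − 0.096 = 4.31

4.31%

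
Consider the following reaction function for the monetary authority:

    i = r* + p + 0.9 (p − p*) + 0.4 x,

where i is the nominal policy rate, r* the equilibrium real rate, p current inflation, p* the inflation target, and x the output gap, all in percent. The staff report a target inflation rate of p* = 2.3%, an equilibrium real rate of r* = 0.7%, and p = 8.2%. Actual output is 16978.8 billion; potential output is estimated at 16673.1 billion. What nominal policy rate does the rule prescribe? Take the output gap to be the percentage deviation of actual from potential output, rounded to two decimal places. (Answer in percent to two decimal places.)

Output gap = 100 × (16978.8 − 16673.1) / 16673.1 = 1.83%.
i = 0.70 + 8.20 + 0.9 × (8.20 − 2.30) + 0.4 × 1.83
   = 0.70 + 8.2 + 5.31 + 0.732 = 14.94

14.94%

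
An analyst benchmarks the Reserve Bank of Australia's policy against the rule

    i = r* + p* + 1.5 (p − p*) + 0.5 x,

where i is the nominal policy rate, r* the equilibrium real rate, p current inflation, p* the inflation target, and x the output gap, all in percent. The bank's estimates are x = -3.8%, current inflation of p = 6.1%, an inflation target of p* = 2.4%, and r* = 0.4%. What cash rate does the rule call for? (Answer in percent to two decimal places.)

i = 0.4 + 2.4 + 1.5 × (6.1 − 2.4) + 0.5 × (-3.8)
   = 0.4 + 2.4 + 5.55 − 1.9 = 6.45

6.45%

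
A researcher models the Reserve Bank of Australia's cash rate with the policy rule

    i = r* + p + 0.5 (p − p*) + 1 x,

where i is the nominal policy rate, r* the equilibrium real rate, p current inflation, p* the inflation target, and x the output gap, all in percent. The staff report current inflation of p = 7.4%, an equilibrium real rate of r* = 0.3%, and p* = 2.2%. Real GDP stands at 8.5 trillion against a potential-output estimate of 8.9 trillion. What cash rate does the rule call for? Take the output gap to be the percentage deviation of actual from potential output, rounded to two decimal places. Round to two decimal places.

5.81%

Output gap = 100 × (8.5 − 8.9) / 8.9 = -4.49%.
i = 0.30 + 7.40 + 0.5 × (7.40 − 2.20) + 1 × (-4.49)
   = 0.30 + 7.4 + 2.6 − 4.49 = 5.81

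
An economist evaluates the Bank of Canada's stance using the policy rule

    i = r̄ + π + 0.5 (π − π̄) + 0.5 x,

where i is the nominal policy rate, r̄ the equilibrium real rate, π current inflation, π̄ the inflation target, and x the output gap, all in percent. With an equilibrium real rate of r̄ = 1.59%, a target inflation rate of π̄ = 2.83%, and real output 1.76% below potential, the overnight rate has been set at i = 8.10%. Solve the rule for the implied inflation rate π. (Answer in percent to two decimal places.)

Output 1.76% below potential → x = -1.76.
Collecting π: i = r̄ + (1 + 0.5) π − 0.5 π̄ + 0.5 x
1.5 π = 8.10 − 1.59 + 0.5 × 2.83 − 0.5 × (-1.76) = 8.805
π = 8.805 / 1.5 = 5.87

5.87%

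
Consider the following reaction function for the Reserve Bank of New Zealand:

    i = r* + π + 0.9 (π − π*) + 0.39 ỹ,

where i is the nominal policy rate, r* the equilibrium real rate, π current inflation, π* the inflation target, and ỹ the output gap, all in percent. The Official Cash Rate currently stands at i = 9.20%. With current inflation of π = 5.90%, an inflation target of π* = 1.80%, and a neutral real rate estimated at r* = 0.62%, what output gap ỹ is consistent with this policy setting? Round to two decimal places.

0.39 ỹ = 9.20 − 0.62 − 5.90 − 0.9 × (5.90 − 1.80) = -1.01
ỹ = -1.01 / 0.39 = -2.59

-2.59%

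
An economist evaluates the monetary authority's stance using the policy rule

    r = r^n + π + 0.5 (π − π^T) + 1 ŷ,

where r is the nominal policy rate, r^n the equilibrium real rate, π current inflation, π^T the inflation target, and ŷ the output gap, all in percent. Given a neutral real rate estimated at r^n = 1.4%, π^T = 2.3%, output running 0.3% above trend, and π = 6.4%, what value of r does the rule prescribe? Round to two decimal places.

10.15%

Output 0.3% above potential → ŷ = 0.3.
r = 1.4 + 6.4 + 0.5 × (6.4 − 2.3) + 1 × 0.3
   = 1.4 + 6.4 + 2.05 + 0.3 = 10.15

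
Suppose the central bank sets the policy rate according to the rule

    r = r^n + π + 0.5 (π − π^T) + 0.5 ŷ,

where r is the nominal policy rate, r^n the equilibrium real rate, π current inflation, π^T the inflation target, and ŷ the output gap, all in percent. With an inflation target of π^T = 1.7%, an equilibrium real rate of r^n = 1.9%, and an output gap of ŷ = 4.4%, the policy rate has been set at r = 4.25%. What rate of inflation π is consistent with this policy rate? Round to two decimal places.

0.67%

Collecting π: r = r^n + (1 + 0.5) π − 0.5 π^T + 0.5 ŷ
1.5 π = 4.25 − 1.9 + 0.5 × 1.7 − 0.5 × 4.4 = 1
π = 1 / 1.5 = 0.67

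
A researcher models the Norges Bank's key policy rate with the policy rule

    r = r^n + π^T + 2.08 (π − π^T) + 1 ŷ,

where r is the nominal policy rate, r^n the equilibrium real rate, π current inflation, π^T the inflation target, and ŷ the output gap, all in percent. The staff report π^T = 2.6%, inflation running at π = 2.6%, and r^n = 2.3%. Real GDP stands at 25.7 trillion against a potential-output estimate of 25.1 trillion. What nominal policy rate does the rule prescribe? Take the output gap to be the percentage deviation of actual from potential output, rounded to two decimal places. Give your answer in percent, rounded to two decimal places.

Output gap = 100 × (25.7 − 25.1) / 25.1 = 2.39%.
r = 2.30 + 2.60 + 2.08 × (2.60 − 2.60) + 1 × 2.39
   = 2.30 + 2.6 + 0 + 2.39 = 7.29

7.29%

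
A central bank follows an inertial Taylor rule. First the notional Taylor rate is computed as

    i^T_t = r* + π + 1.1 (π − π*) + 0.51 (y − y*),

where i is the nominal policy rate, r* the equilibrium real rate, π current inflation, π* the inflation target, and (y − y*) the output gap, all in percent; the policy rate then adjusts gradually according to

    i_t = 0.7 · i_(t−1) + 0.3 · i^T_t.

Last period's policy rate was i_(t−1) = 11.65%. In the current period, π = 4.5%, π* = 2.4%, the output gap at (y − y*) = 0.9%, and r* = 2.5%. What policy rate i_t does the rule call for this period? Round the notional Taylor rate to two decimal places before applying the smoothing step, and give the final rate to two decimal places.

i^T_t = 2.5 + 4.5 + 1.1 × (4.5 − 2.4) + 0.51 × 0.9
   = 2.5 + 4.5 + 2.31 + 0.459 = 9.77
i_t = 0.7 × 11.65 + 0.3 × 9.77 = 8.155 + 2.931 = 11.09

11.09%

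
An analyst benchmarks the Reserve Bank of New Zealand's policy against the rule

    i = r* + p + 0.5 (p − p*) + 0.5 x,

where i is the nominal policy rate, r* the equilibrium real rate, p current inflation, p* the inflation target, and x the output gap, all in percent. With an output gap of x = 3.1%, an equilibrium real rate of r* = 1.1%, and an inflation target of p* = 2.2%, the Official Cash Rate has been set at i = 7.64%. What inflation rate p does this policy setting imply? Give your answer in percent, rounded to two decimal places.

4.06%

Collecting p: i = r* + (1 + 0.5) p − 0.5 p* + 0.5 x
1.5 p = 7.64 − 1.1 + 0.5 × 2.2 − 0.5 × 3.1 = 6.09
p = 6.09 / 1.5 = 4.06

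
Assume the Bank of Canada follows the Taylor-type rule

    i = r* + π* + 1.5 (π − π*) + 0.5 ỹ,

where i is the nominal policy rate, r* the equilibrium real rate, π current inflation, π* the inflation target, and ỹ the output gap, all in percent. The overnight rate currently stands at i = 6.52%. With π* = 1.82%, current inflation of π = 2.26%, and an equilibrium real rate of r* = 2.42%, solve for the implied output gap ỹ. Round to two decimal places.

0.5 ỹ = 6.52 − 2.42 − 1.82 − 1.5 × (2.26 − 1.82) = 1.62
ỹ = 1.62 / 0.5 = 3.24

3.24%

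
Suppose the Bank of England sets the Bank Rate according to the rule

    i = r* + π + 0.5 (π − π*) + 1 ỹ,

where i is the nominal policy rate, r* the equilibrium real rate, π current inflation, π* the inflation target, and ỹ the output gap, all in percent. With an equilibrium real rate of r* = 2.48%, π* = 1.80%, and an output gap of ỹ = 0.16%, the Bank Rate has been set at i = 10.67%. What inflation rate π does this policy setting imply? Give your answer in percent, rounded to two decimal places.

Collecting π: i = r* + (1 + 0.5) π − 0.5 π* + 1 ỹ
1.5 π = 10.67 − 2.48 + 0.5 × 1.80 − 1 × 0.16 = 8.93
π = 8.93 / 1.5 = 5.95

5.95%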